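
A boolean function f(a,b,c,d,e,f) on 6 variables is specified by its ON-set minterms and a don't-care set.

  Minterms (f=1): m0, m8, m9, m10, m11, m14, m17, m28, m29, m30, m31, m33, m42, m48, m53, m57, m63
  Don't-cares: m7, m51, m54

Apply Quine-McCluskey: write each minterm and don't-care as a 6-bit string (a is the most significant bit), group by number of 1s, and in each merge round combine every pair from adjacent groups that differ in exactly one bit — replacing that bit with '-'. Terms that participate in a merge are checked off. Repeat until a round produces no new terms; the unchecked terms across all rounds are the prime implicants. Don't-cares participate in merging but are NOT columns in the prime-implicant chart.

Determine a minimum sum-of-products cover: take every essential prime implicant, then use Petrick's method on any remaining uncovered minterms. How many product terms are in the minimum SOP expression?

11

Round 0: 000000✓ 000111 001000✓ 001001✓ 001010✓ 001011✓ 001110✓ 010001 011100✓ 011101✓ 011110✓ 011111✓ 100001 101010✓ 110000 110011 110101 110110 111001 111111✓
Round 1: -01010 -11111 0-1110 00-000 001-10 0010-0✓ 0010-1✓ 00100-✓ 00101-✓ 0111-0✓ 0111-1✓ 01110-✓ 01111-✓
Round 2: 0010-- 0111--
PIs = {-01010, -11111, 0-1110, 00-000, 000111, 001-10, 0010--, 010001, 0111--, 100001, 110000, 110011, 110101, 110110, 111001}
Coverage chart:
  m0: 00-000 ←essential
  m8: 00-000,0010--
  m9: 0010-- ←essential
  m10: -01010,001-10,0010--
  m11: 0010-- ←essential
  m14: 0-1110,001-10
  m17: 010001 ←essential
  m28: 0111-- ←essential
  m29: 0111-- ←essential
  m30: 0-1110,0111--
  m31: -11111,0111--
  m33: 100001 ←essential
  m42: -01010 ←essential
  m48: 110000 ←essential
  m53: 110101 ←essential
  m57: 111001 ←essential
  m63: -11111 ←essential
Essential: -01010, -11111, 00-000, 0010--, 010001, 0111--, 100001, 110000, 110101, 111001
Petrick residual → 0-1110
Min cover (11 terms): b'cd'ef' + bcdef + a'cdef' + a'b'd'e'f' + a'b'cd' + a'bc'd'e'f + a'bcd + ab'c'd'e'f + abc'd'e'f' + abc'de'f + abcd'e'f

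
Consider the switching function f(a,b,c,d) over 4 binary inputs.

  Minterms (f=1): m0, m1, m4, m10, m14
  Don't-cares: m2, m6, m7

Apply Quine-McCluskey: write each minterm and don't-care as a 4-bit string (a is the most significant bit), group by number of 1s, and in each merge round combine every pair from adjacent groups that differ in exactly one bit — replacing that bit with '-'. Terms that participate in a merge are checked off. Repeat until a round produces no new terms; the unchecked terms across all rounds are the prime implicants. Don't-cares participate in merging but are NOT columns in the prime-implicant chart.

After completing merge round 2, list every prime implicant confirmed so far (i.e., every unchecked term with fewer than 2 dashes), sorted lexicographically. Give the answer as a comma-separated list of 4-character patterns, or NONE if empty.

[col 0] 0000*, 0001*, 0010*, 0100*, 0110*, 0111*, 1010*, 1110*
[col 1] -010*, -110*, 0-00*, 0-10*, 00-0*, 000-, 01-0*, 011-, 1-10*
[col 2] --10, 0--0
Prime implicants: --10, 0--0, 000-, 011-

000-, 011-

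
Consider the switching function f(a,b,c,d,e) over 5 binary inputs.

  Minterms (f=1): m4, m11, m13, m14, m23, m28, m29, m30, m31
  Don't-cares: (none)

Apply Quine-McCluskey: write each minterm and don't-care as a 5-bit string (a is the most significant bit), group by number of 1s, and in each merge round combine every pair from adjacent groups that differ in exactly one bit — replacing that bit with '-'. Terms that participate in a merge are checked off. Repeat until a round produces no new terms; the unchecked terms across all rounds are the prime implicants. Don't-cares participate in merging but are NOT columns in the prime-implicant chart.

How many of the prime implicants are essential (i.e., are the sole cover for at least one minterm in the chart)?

6

[col 0] 00100, 01011, 01101*, 01110*, 10111*, 11100*, 11101*, 11110*, 11111*
[col 1] -1101, -1110, 1-111, 111-0*, 111-1*, 1110-*, 1111-*
[col 2] 111--
Prime implicants: -1101, -1110, 00100, 01011, 1-111, 111--
PI chart (minterm → PIs covering it):
  4 | 00100  (sole → essential)
  11 | 01011  (sole → essential)
  13 | -1101  (sole → essential)
  14 | -1110  (sole → essential)
  23 | 1-111  (sole → essential)
  28 | 111--  (sole → essential)
  29 | -1101,111--
  30 | -1110,111--
  31 | 1-111,111--
Essential prime implicants: -1101, -1110, 00100, 01011, 1-111, 111--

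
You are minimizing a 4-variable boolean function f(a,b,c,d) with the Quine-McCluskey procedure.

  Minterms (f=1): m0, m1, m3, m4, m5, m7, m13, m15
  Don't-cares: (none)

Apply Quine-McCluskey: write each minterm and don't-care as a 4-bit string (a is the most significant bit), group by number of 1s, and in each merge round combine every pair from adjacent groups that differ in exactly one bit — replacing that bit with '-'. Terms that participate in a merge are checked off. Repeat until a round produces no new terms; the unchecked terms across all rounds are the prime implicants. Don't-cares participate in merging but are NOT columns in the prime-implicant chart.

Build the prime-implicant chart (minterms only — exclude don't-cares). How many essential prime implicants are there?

size-2^0 implicants → 0000(✓)  0001(✓)  0011(✓)  0100(✓)  0101(✓)  0111(✓)  1101(✓)  1111(✓)
size-2^1 implicants → -101(✓)  -111(✓)  0-00(✓)  0-01(✓)  0-11(✓)  00-1(✓)  000-(✓)  01-1(✓)  010-(✓)  11-1(✓)
size-2^2 implicants → -1-1  0--1  0-0-
Unchecked terms (primes): -1-1, 0--1, 0-0-
Minterm coverage:
  m0 ⊆ 0-0- [E]
  m1 ⊆ 0--1,0-0-
  m3 ⊆ 0--1 [E]
  m4 ⊆ 0-0- [E]
  m5 ⊆ -1-1,0--1,0-0-
  m7 ⊆ -1-1,0--1
  m13 ⊆ -1-1 [E]
  m15 ⊆ -1-1 [E]
E = {-1-1, 0--1, 0-0-}

3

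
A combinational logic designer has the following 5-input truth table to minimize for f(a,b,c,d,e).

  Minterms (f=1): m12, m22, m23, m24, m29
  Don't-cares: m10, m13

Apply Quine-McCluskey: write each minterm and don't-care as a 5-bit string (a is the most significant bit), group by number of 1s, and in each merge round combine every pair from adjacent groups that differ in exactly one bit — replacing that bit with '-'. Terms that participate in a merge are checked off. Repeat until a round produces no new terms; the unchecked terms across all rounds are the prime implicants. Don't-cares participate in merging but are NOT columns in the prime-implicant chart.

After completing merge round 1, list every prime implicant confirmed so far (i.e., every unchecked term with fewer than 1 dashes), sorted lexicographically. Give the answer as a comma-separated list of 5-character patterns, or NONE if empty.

01010, 11000

Round 0: 01010 01100✓ 01101✓ 10110✓ 10111✓ 11000 11101✓
Round 1: -1101 0110- 1011-
PIs = {-1101, 01010, 0110-, 1011-, 11000}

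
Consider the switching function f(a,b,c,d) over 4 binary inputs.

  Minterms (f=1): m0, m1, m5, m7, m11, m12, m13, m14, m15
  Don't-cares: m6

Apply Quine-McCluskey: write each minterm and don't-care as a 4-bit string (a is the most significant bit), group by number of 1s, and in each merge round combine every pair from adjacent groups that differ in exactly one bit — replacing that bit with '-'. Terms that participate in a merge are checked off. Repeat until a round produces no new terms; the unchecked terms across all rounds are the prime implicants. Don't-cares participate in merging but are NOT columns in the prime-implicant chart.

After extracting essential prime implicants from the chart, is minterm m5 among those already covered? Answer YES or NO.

NO

size-2^0 implicants → 0000(✓)  0001(✓)  0101(✓)  0110(✓)  0111(✓)  1011(✓)  1100(✓)  1101(✓)  1110(✓)  1111(✓)
size-2^1 implicants → -101(✓)  -110(✓)  -111(✓)  0-01  000-  01-1(✓)  011-(✓)  1-11  11-0(✓)  11-1(✓)  110-(✓)  111-(✓)
size-2^2 implicants → -1-1  -11-  11--
Unchecked terms (primes): -1-1, -11-, 0-01, 000-, 1-11, 11--
Minterm coverage:
  m0 ⊆ 000- [E]
  m1 ⊆ 0-01,000-
  m5 ⊆ -1-1,0-01
  m7 ⊆ -1-1,-11-
  m11 ⊆ 1-11 [E]
  m12 ⊆ 11-- [E]
  m13 ⊆ -1-1,11--
  m14 ⊆ -11-,11--
  m15 ⊆ -1-1,-11-,1-11,11--
E = {000-, 1-11, 11--}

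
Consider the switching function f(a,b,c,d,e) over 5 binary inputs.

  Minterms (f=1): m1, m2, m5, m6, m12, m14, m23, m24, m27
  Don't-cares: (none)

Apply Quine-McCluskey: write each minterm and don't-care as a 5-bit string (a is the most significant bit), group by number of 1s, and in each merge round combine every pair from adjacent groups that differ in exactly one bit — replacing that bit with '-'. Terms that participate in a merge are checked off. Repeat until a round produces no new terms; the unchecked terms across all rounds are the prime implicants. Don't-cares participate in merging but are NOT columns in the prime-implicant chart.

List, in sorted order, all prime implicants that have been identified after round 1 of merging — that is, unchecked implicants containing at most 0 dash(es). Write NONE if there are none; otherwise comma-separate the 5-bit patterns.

10111, 11000, 11011

Round 0: 00001✓ 00010✓ 00101✓ 00110✓ 01100✓ 01110✓ 10111 11000 11011
Round 1: 0-110 00-01 00-10 011-0
PIs = {0-110, 00-01, 00-10, 011-0, 10111, 11000, 11011}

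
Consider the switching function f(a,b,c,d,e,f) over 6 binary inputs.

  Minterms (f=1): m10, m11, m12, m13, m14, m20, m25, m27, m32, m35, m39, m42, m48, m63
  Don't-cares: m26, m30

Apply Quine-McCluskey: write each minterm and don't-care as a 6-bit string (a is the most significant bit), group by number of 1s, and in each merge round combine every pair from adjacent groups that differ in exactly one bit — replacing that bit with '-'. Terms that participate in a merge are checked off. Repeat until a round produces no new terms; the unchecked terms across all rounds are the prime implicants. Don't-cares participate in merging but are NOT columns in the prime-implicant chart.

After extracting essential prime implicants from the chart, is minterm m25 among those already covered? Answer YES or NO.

YES

[col 0] 001010*, 001011*, 001100*, 001101*, 001110*, 010100, 011001*, 011010*, 011011*, 011110*, 100000*, 100011*, 100111*, 101010*, 110000*, 111111
[col 1] -01010, 0-1010*, 0-1011*, 0-1110*, 001-10*, 00101-*, 0011-0, 00110-, 011-10*, 0110-1, 01101-*, 1-0000, 100-11
[col 2] 0-1-10, 0-101-
Prime implicants: -01010, 0-1-10, 0-101-, 0011-0, 00110-, 010100, 0110-1, 1-0000, 100-11, 111111
PI chart (minterm → PIs covering it):
  10 | -01010,0-1-10,0-101-
  11 | 0-101-  (sole → essential)
  12 | 0011-0,00110-
  13 | 00110-  (sole → essential)
  14 | 0-1-10,0011-0
  20 | 010100  (sole → essential)
  25 | 0110-1  (sole → essential)
  27 | 0-101-,0110-1
  32 | 1-0000  (sole → essential)
  35 | 100-11  (sole → essential)
  39 | 100-11  (sole → essential)
  42 | -01010  (sole → essential)
  48 | 1-0000  (sole → essential)
  63 | 111111  (sole → essential)
Essential prime implicants: -01010, 0-101-, 00110-, 010100, 0110-1, 1-0000, 100-11, 111111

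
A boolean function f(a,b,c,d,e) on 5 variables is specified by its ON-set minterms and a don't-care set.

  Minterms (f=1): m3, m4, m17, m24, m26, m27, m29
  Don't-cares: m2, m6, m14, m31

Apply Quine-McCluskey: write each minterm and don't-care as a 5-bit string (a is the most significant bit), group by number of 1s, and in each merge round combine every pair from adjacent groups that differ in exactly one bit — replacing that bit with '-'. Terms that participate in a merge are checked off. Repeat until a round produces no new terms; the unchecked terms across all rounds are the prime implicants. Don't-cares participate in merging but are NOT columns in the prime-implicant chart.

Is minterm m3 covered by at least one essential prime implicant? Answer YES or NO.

YES

size-2^0 implicants → 00010(✓)  00011(✓)  00100(✓)  00110(✓)  01110(✓)  10001  11000(✓)  11010(✓)  11011(✓)  11101(✓)  11111(✓)
size-2^1 implicants → 0-110  00-10  0001-  001-0  11-11  110-0  1101-  111-1
Unchecked terms (primes): 0-110, 00-10, 0001-, 001-0, 10001, 11-11, 110-0, 1101-, 111-1
Minterm coverage:
  m3 ⊆ 0001- [E]
  m4 ⊆ 001-0 [E]
  m17 ⊆ 10001 [E]
  m24 ⊆ 110-0 [E]
  m26 ⊆ 110-0,1101-
  m27 ⊆ 11-11,1101-
  m29 ⊆ 111-1 [E]
E = {0001-, 001-0, 10001, 110-0, 111-1}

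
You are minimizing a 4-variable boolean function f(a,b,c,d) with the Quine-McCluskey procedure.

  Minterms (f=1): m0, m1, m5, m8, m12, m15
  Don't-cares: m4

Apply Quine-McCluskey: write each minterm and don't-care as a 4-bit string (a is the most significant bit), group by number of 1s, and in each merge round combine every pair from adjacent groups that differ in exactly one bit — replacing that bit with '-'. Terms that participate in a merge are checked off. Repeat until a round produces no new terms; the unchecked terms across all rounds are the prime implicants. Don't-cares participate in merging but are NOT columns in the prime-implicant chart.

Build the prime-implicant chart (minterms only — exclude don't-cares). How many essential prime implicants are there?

size-2^0 implicants → 0000(✓)  0001(✓)  0100(✓)  0101(✓)  1000(✓)  1100(✓)  1111
size-2^1 implicants → -000(✓)  -100(✓)  0-00(✓)  0-01(✓)  000-(✓)  010-(✓)  1-00(✓)
size-2^2 implicants → --00  0-0-
Unchecked terms (primes): --00, 0-0-, 1111
Minterm coverage:
  m0 ⊆ --00,0-0-
  m1 ⊆ 0-0- [E]
  m5 ⊆ 0-0- [E]
  m8 ⊆ --00 [E]
  m12 ⊆ --00 [E]
  m15 ⊆ 1111 [E]
E = {--00, 0-0-, 1111}

3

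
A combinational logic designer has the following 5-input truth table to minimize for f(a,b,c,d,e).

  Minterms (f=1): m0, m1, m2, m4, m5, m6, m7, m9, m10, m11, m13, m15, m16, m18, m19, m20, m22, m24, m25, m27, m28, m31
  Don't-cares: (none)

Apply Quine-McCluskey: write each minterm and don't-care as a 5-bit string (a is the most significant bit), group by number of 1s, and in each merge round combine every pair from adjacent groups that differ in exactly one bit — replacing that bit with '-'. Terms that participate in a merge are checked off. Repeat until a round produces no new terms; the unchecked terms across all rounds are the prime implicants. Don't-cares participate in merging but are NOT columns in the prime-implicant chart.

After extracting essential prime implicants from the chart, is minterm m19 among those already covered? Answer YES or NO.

[col 0] 00000*, 00001*, 00010*, 00100*, 00101*, 00110*, 00111*, 01001*, 01010*, 01011*, 01101*, 01111*, 10000*, 10010*, 10011*, 10100*, 10110*, 11000*, 11001*, 11011*, 11100*, 11111*
[col 1] -0000*, -0010*, -0100*, -0110*, -1001*, -1011*, -1111*, 0-001*, 0-010, 0-101*, 0-111*, 00-00*, 00-01*, 00-10*, 000-0*, 0000-*, 001-0*, 001-1*, 0010-*, 0011-*, 01-01*, 01-11*, 010-1*, 0101-, 011-1*, 1-000*, 1-011, 1-100*, 10-00*, 10-10*, 100-0*, 1001-, 101-0*, 11-00*, 11-11*, 110-1*, 1100-
[col 2] -0-00*, -0-10*, -00-0*, -01-0*, -1-11, -10-1, 0--01, 0-1-1, 00--0*, 00-0-, 001--, 01--1, 1--00, 10--0*
[col 3] -0--0
Prime implicants: -0--0, -1-11, -10-1, 0--01, 0-010, 0-1-1, 00-0-, 001--, 01--1, 0101-, 1--00, 1-011, 1001-, 1100-
PI chart (minterm → PIs covering it):
  0 | -0--0,00-0-
  1 | 0--01,00-0-
  2 | -0--0,0-010
  4 | -0--0,00-0-,001--
  5 | 0--01,0-1-1,00-0-,001--
  6 | -0--0,001--
  7 | 0-1-1,001--
  9 | -10-1,0--01,01--1
  10 | 0-010,0101-
  11 | -1-11,-10-1,01--1,0101-
  13 | 0--01,0-1-1,01--1
  15 | -1-11,0-1-1,01--1
  16 | -0--0,1--00
  18 | -0--0,1001-
  19 | 1-011,1001-
  20 | -0--0,1--00
  22 | -0--0  (sole → essential)
  24 | 1--00,1100-
  25 | -10-1,1100-
  27 | -1-11,-10-1,1-011
  28 | 1--00  (sole → essential)
  31 | -1-11  (sole → essential)
Essential prime implicants: -0--0, -1-11, 1--00

NO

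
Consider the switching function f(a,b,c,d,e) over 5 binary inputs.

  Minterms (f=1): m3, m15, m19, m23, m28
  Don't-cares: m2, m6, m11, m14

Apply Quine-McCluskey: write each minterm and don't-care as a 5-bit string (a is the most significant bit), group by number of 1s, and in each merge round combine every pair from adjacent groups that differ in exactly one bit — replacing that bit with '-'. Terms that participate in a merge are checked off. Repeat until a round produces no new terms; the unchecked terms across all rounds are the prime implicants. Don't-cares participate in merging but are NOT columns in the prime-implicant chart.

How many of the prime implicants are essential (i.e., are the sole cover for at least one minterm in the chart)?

[col 0] 00010*, 00011*, 00110*, 01011*, 01110*, 01111*, 10011*, 10111*, 11100
[col 1] -0011, 0-011, 0-110, 00-10, 0001-, 01-11, 0111-, 10-11
Prime implicants: -0011, 0-011, 0-110, 00-10, 0001-, 01-11, 0111-, 10-11, 11100
PI chart (minterm → PIs covering it):
  3 | -0011,0-011,0001-
  15 | 01-11,0111-
  19 | -0011,10-11
  23 | 10-11  (sole → essential)
  28 | 11100  (sole → essential)
Essential prime implicants: 10-11, 11100

2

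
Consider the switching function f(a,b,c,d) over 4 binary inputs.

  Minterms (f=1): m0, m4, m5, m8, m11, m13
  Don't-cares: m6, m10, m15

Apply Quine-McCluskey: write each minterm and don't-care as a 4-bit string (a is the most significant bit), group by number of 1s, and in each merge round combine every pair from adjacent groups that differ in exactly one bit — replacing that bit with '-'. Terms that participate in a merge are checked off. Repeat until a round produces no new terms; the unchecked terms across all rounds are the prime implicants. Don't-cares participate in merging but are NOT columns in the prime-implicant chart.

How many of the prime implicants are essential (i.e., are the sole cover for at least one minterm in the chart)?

0

[col 0] 0000*, 0100*, 0101*, 0110*, 1000*, 1010*, 1011*, 1101*, 1111*
[col 1] -000, -101, 0-00, 01-0, 010-, 1-11, 10-0, 101-, 11-1
Prime implicants: -000, -101, 0-00, 01-0, 010-, 1-11, 10-0, 101-, 11-1
PI chart (minterm → PIs covering it):
  0 | -000,0-00
  4 | 0-00,01-0,010-
  5 | -101,010-
  8 | -000,10-0
  11 | 1-11,101-
  13 | -101,11-1
(no essential prime implicants)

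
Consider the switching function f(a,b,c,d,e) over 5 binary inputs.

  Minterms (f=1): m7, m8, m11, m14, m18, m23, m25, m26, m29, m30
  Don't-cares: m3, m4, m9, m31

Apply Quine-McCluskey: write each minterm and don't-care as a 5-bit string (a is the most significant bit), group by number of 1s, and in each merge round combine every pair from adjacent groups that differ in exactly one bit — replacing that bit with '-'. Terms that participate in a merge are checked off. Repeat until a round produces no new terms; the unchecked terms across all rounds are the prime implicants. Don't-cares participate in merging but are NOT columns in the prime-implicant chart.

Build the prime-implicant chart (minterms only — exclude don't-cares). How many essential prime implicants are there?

3

[col 0] 00011*, 00100, 00111*, 01000*, 01001*, 01011*, 01110*, 10010*, 10111*, 11001*, 11010*, 11101*, 11110*, 11111*
[col 1] -0111, -1001, -1110, 0-011, 00-11, 010-1, 0100-, 1-010, 1-111, 11-01, 11-10, 111-1, 1111-
Prime implicants: -0111, -1001, -1110, 0-011, 00-11, 00100, 010-1, 0100-, 1-010, 1-111, 11-01, 11-10, 111-1, 1111-
PI chart (minterm → PIs covering it):
  7 | -0111,00-11
  8 | 0100-  (sole → essential)
  11 | 0-011,010-1
  14 | -1110  (sole → essential)
  18 | 1-010  (sole → essential)
  23 | -0111,1-111
  25 | -1001,11-01
  26 | 1-010,11-10
  29 | 11-01,111-1
  30 | -1110,11-10,1111-
Essential prime implicants: -1110, 0100-, 1-010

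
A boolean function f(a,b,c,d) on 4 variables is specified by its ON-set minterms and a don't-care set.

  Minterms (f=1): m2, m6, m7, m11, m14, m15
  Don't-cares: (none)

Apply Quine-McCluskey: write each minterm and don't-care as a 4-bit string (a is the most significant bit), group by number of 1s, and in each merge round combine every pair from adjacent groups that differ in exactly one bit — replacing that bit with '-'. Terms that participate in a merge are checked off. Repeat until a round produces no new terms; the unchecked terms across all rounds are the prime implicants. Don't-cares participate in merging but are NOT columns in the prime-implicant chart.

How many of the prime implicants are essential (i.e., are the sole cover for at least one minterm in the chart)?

3

[col 0] 0010*, 0110*, 0111*, 1011*, 1110*, 1111*
[col 1] -110*, -111*, 0-10, 011-*, 1-11, 111-*
[col 2] -11-
Prime implicants: -11-, 0-10, 1-11
PI chart (minterm → PIs covering it):
  2 | 0-10  (sole → essential)
  6 | -11-,0-10
  7 | -11-  (sole → essential)
  11 | 1-11  (sole → essential)
  14 | -11-  (sole → essential)
  15 | -11-,1-11
Essential prime implicants: -11-, 0-10, 1-11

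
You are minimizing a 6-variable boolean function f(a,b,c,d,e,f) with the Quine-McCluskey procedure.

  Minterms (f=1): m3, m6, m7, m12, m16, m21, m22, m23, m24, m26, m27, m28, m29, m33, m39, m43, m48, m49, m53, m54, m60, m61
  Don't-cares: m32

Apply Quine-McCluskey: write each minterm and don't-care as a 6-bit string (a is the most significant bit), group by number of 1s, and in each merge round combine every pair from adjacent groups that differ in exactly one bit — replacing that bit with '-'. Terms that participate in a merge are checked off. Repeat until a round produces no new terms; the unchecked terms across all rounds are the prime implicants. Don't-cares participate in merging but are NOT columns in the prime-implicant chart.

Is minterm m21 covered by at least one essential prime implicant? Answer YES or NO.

NO

[col 0] 000011*, 000110*, 000111*, 001100*, 010000*, 010101*, 010110*, 010111*, 011000*, 011010*, 011011*, 011100*, 011101*, 100000*, 100001*, 100111*, 101011, 110000*, 110001*, 110101*, 110110*, 111100*, 111101*
[col 1] -00111, -10000, -10101*, -10110, -11100*, -11101*, 0-0110*, 0-0111*, 0-1100, 000-11, 00011-*, 01-000, 01-101*, 0101-1, 01011-*, 011-00, 0110-0, 01101-, 01110-*, 1-0000*, 1-0001*, 10000-*, 11-101*, 110-01, 11000-*, 11110-*
[col 2] -1-101, -1110-, 0-011-, 1-000-
Prime implicants: -00111, -1-101, -10000, -10110, -1110-, 0-011-, 0-1100, 000-11, 01-000, 0101-1, 011-00, 0110-0, 01101-, 1-000-, 101011, 110-01
PI chart (minterm → PIs covering it):
  3 | 000-11  (sole → essential)
  6 | 0-011-  (sole → essential)
  7 | -00111,0-011-,000-11
  12 | 0-1100  (sole → essential)
  16 | -10000,01-000
  21 | -1-101,0101-1
  22 | -10110,0-011-
  23 | 0-011-,0101-1
  24 | 01-000,011-00,0110-0
  26 | 0110-0,01101-
  27 | 01101-  (sole → essential)
  28 | -1110-,0-1100,011-00
  29 | -1-101,-1110-
  33 | 1-000-  (sole → essential)
  39 | -00111  (sole → essential)
  43 | 101011  (sole → essential)
  48 | -10000,1-000-
  49 | 1-000-,110-01
  53 | -1-101,110-01
  54 | -10110  (sole → essential)
  60 | -1110-  (sole → essential)
  61 | -1-101,-1110-
Essential prime implicants: -00111, -10110, -1110-, 0-011-, 0-1100, 000-11, 01101-, 1-000-, 101011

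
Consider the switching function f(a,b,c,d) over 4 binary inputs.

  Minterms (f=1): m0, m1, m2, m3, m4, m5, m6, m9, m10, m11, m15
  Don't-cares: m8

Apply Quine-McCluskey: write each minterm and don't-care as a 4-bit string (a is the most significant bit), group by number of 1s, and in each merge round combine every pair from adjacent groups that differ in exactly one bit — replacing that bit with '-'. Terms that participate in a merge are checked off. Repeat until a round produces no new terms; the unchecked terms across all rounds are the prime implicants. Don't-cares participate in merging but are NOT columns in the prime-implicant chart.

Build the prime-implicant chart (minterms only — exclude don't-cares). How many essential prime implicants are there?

4

size-2^0 implicants → 0000(✓)  0001(✓)  0010(✓)  0011(✓)  0100(✓)  0101(✓)  0110(✓)  1000(✓)  1001(✓)  1010(✓)  1011(✓)  1111(✓)
size-2^1 implicants → -000(✓)  -001(✓)  -010(✓)  -011(✓)  0-00(✓)  0-01(✓)  0-10(✓)  00-0(✓)  00-1(✓)  000-(✓)  001-(✓)  01-0(✓)  010-(✓)  1-11  10-0(✓)  10-1(✓)  100-(✓)  101-(✓)
size-2^2 implicants → -0-0(✓)  -0-1(✓)  -00-(✓)  -01-(✓)  0--0  0-0-  00--(✓)  10--(✓)
size-2^3 implicants → -0--
Unchecked terms (primes): -0--, 0--0, 0-0-, 1-11
Minterm coverage:
  m0 ⊆ -0--,0--0,0-0-
  m1 ⊆ -0--,0-0-
  m2 ⊆ -0--,0--0
  m3 ⊆ -0-- [E]
  m4 ⊆ 0--0,0-0-
  m5 ⊆ 0-0- [E]
  m6 ⊆ 0--0 [E]
  m9 ⊆ -0-- [E]
  m10 ⊆ -0-- [E]
  m11 ⊆ -0--,1-11
  m15 ⊆ 1-11 [E]
E = {-0--, 0--0, 0-0-, 1-11}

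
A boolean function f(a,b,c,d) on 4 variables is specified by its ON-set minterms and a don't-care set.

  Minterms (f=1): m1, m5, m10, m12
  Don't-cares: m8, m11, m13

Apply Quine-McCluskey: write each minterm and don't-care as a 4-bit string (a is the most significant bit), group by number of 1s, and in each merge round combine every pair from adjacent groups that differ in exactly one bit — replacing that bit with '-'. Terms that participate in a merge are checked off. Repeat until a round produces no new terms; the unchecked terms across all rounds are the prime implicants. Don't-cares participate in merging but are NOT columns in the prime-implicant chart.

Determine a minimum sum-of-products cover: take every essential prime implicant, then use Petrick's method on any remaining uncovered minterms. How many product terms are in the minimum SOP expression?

3

size-2^0 implicants → 0001(✓)  0101(✓)  1000(✓)  1010(✓)  1011(✓)  1100(✓)  1101(✓)
size-2^1 implicants → -101  0-01  1-00  10-0  101-  110-
Unchecked terms (primes): -101, 0-01, 1-00, 10-0, 101-, 110-
Minterm coverage:
  m1 ⊆ 0-01 [E]
  m5 ⊆ -101,0-01
  m10 ⊆ 10-0,101-
  m12 ⊆ 1-00,110-
E = {0-01}
Petrick residual → 1-00, 10-0
Cover = a'c'd + ac'd' + ab'd'  |cover|=3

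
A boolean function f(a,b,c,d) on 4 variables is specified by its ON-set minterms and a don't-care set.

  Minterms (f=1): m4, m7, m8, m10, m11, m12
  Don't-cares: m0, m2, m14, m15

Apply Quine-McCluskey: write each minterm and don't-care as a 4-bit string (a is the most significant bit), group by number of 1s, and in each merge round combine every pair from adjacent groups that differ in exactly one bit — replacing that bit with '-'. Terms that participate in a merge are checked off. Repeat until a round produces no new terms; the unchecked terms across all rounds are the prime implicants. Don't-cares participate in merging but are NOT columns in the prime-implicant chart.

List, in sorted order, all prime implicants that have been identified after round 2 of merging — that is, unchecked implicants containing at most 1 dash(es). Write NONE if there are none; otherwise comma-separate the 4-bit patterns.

-111

[col 0] 0000*, 0010*, 0100*, 0111*, 1000*, 1010*, 1011*, 1100*, 1110*, 1111*
[col 1] -000*, -010*, -100*, -111, 0-00*, 00-0*, 1-00*, 1-10*, 1-11*, 10-0*, 101-*, 11-0*, 111-*
[col 2] --00, -0-0, 1--0, 1-1-
Prime implicants: --00, -0-0, -111, 1--0, 1-1-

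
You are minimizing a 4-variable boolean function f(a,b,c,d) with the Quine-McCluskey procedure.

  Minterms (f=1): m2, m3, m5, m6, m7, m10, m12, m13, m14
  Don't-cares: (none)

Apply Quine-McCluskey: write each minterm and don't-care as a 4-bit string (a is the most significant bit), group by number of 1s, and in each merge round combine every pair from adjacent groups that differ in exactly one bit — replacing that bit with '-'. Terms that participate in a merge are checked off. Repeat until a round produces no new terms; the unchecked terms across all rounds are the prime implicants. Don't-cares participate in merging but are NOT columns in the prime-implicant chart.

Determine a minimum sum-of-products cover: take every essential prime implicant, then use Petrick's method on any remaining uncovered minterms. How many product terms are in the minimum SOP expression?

size-2^0 implicants → 0010(✓)  0011(✓)  0101(✓)  0110(✓)  0111(✓)  1010(✓)  1100(✓)  1101(✓)  1110(✓)
size-2^1 implicants → -010(✓)  -101  -110(✓)  0-10(✓)  0-11(✓)  001-(✓)  01-1  011-(✓)  1-10(✓)  11-0  110-
size-2^2 implicants → --10  0-1-
Unchecked terms (primes): --10, -101, 0-1-, 01-1, 11-0, 110-
Minterm coverage:
  m2 ⊆ --10,0-1-
  m3 ⊆ 0-1- [E]
  m5 ⊆ -101,01-1
  m6 ⊆ --10,0-1-
  m7 ⊆ 0-1-,01-1
  m10 ⊆ --10 [E]
  m12 ⊆ 11-0,110-
  m13 ⊆ -101,110-
  m14 ⊆ --10,11-0
E = {--10, 0-1-}
Petrick residual → -101, 11-0
Cover = cd' + bc'd + a'c + abd'  |cover|=4

4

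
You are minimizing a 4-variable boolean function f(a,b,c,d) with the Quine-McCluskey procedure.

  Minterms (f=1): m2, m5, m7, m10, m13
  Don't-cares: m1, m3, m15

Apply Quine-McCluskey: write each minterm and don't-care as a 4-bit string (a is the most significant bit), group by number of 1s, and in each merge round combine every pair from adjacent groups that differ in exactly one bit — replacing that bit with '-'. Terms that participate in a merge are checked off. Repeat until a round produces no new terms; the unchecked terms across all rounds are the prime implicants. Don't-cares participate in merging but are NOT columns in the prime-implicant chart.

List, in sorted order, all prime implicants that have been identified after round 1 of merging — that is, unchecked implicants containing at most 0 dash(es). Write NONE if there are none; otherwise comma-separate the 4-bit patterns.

NONE

size-2^0 implicants → 0001(✓)  0010(✓)  0011(✓)  0101(✓)  0111(✓)  1010(✓)  1101(✓)  1111(✓)
size-2^1 implicants → -010  -101(✓)  -111(✓)  0-01(✓)  0-11(✓)  00-1(✓)  001-  01-1(✓)  11-1(✓)
size-2^2 implicants → -1-1  0--1
Unchecked terms (primes): -010, -1-1, 0--1, 001-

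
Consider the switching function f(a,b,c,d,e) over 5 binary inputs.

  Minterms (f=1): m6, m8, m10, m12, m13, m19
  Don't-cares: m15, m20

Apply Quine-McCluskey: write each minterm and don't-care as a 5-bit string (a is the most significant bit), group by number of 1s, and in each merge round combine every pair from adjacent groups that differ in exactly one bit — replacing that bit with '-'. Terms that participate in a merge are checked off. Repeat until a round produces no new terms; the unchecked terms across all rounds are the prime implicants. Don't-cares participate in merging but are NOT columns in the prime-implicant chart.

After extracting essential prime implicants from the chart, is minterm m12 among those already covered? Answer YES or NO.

[col 0] 00110, 01000*, 01010*, 01100*, 01101*, 01111*, 10011, 10100
[col 1] 01-00, 010-0, 011-1, 0110-
Prime implicants: 00110, 01-00, 010-0, 011-1, 0110-, 10011, 10100
PI chart (minterm → PIs covering it):
  6 | 00110  (sole → essential)
  8 | 01-00,010-0
  10 | 010-0  (sole → essential)
  12 | 01-00,0110-
  13 | 011-1,0110-
  19 | 10011  (sole → essential)
Essential prime implicants: 00110, 010-0, 10011

NO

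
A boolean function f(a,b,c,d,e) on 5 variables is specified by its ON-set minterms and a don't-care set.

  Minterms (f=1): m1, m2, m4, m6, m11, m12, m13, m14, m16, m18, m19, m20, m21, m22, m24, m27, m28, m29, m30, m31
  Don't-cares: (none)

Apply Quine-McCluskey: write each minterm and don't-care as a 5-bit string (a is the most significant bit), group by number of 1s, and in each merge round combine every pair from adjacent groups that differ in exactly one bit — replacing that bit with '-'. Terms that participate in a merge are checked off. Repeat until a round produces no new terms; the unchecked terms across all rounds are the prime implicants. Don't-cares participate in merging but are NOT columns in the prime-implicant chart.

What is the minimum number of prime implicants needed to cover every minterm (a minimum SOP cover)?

[col 0] 00001, 00010*, 00100*, 00110*, 01011*, 01100*, 01101*, 01110*, 10000*, 10010*, 10011*, 10100*, 10101*, 10110*, 11000*, 11011*, 11100*, 11101*, 11110*, 11111*
[col 1] -0010*, -0100*, -0110*, -1011, -1100*, -1101*, -1110*, 0-100*, 0-110*, 00-10*, 001-0*, 011-0*, 0110-*, 1-000*, 1-011, 1-100*, 1-101*, 1-110*, 10-00*, 10-10*, 100-0*, 1001-, 101-0*, 1010-*, 11-00*, 11-11, 111-0*, 111-1*, 1110-*, 1111-*
[col 2] --100*, --110*, -0-10, -01-0*, -11-0*, -110-, 0-1-0*, 1--00, 1-1-0*, 1-10-, 10--0, 111--
[col 3] --1-0
Prime implicants: --1-0, -0-10, -1011, -110-, 00001, 1--00, 1-011, 1-10-, 10--0, 1001-, 11-11, 111--
PI chart (minterm → PIs covering it):
  1 | 00001  (sole → essential)
  2 | -0-10  (sole → essential)
  4 | --1-0  (sole → essential)
  6 | --1-0,-0-10
  11 | -1011  (sole → essential)
  12 | --1-0,-110-
  13 | -110-  (sole → essential)
  14 | --1-0  (sole → essential)
  16 | 1--00,10--0
  18 | -0-10,10--0,1001-
  19 | 1-011,1001-
  20 | --1-0,1--00,1-10-,10--0
  21 | 1-10-  (sole → essential)
  22 | --1-0,-0-10,10--0
  24 | 1--00  (sole → essential)
  27 | -1011,1-011,11-11
  28 | --1-0,-110-,1--00,1-10-,111--
  29 | -110-,1-10-,111--
  30 | --1-0,111--
  31 | 11-11,111--
Essential prime implicants: --1-0, -0-10, -1011, -110-, 00001, 1--00, 1-10-
Petrick residual → 1-011, 11-11
Minimum SOP uses 9 PIs: ce' + b'de' + bc'de + bcd' + a'b'c'd'e + ad'e' + ac'de + acd' + abde

9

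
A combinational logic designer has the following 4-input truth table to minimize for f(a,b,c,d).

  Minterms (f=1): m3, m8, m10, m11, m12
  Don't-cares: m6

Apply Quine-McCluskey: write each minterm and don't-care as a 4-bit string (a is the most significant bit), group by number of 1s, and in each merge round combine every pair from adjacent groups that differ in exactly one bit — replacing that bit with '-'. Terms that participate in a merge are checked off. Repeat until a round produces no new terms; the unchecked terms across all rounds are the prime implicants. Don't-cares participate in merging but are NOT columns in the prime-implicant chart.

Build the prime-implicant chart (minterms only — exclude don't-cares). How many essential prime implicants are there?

2

[col 0] 0011*, 0110, 1000*, 1010*, 1011*, 1100*
[col 1] -011, 1-00, 10-0, 101-
Prime implicants: -011, 0110, 1-00, 10-0, 101-
PI chart (minterm → PIs covering it):
  3 | -011  (sole → essential)
  8 | 1-00,10-0
  10 | 10-0,101-
  11 | -011,101-
  12 | 1-00  (sole → essential)
Essential prime implicants: -011, 1-00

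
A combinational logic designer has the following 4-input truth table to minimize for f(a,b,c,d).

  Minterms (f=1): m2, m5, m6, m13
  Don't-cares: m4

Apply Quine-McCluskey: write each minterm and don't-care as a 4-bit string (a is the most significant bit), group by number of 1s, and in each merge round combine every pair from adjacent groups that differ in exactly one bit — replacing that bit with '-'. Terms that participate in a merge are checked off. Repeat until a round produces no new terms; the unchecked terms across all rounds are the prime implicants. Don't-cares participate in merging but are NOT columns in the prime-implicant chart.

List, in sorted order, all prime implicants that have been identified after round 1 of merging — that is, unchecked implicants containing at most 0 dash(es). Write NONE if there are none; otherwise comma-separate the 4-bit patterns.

NONE

[col 0] 0010*, 0100*, 0101*, 0110*, 1101*
[col 1] -101, 0-10, 01-0, 010-
Prime implicants: -101, 0-10, 01-0, 010-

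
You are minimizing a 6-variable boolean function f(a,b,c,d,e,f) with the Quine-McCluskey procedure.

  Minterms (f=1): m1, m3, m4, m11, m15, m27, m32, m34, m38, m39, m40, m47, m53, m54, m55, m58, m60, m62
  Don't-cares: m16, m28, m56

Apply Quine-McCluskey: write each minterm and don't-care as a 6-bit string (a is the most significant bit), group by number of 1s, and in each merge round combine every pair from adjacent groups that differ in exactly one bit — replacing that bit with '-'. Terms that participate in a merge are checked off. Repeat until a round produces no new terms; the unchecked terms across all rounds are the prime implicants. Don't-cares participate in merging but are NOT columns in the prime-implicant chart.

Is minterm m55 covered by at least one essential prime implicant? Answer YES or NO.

YES

Round 0: 000001✓ 000011✓ 000100 001011✓ 001111✓ 010000 011011✓ 011100✓ 100000✓ 100010✓ 100110✓ 100111✓ 101000✓ 101111✓ 110101✓ 110110✓ 110111✓ 111000✓ 111010✓ 111100✓ 111110✓
Round 1: -01111 -11100 0-1011 00-011 0000-1 001-11 1-0110✓ 1-0111✓ 1-1000 10-000 10-111 100-10 1000-0 10011-✓ 11-110 1101-1 11011-✓ 111-00✓ 111-10✓ 1110-0✓ 1111-0✓
Round 2: 1-011- 111--0
PIs = {-01111, -11100, 0-1011, 00-011, 0000-1, 000100, 001-11, 010000, 1-011-, 1-1000, 10-000, 10-111, 100-10, 1000-0, 11-110, 1101-1, 111--0}
Coverage chart:
  m1: 0000-1 ←essential
  m3: 00-011,0000-1
  m4: 000100 ←essential
  m11: 0-1011,00-011,001-11
  m15: -01111,001-11
  m27: 0-1011 ←essential
  m32: 10-000,1000-0
  m34: 100-10,1000-0
  m38: 1-011-,100-10
  m39: 1-011-,10-111
  m40: 1-1000,10-000
  m47: -01111,10-111
  m53: 1101-1 ←essential
  m54: 1-011-,11-110
  m55: 1-011-,1101-1
  m58: 111--0 ←essential
  m60: -11100,111--0
  m62: 11-110,111--0
Essential: 0-1011, 0000-1, 000100, 1101-1, 111--0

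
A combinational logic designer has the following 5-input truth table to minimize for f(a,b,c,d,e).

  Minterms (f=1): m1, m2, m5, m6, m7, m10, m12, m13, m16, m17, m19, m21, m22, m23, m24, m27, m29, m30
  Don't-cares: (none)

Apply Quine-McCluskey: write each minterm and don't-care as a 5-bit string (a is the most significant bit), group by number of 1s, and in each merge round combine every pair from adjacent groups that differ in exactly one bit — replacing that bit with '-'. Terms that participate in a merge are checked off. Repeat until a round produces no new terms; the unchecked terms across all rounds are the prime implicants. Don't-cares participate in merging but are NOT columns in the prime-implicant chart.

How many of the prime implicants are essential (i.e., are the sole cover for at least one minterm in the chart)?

7

size-2^0 implicants → 00001(✓)  00010(✓)  00101(✓)  00110(✓)  00111(✓)  01010(✓)  01100(✓)  01101(✓)  10000(✓)  10001(✓)  10011(✓)  10101(✓)  10110(✓)  10111(✓)  11000(✓)  11011(✓)  11101(✓)  11110(✓)
size-2^1 implicants → -0001(✓)  -0101(✓)  -0110(✓)  -0111(✓)  -1101(✓)  0-010  0-101(✓)  00-01(✓)  00-10  001-1(✓)  0011-(✓)  0110-  1-000  1-011  1-101(✓)  1-110  10-01(✓)  10-11(✓)  100-1(✓)  1000-  101-1(✓)  1011-(✓)
size-2^2 implicants → --101  -0-01  -01-1  -011-  10--1
Unchecked terms (primes): --101, -0-01, -01-1, -011-, 0-010, 00-10, 0110-, 1-000, 1-011, 1-110, 10--1, 1000-
Minterm coverage:
  m1 ⊆ -0-01 [E]
  m2 ⊆ 0-010,00-10
  m5 ⊆ --101,-0-01,-01-1
  m6 ⊆ -011-,00-10
  m7 ⊆ -01-1,-011-
  m10 ⊆ 0-010 [E]
  m12 ⊆ 0110- [E]
  m13 ⊆ --101,0110-
  m16 ⊆ 1-000,1000-
  m17 ⊆ -0-01,10--1,1000-
  m19 ⊆ 1-011,10--1
  m21 ⊆ --101,-0-01,-01-1,10--1
  m22 ⊆ -011-,1-110
  m23 ⊆ -01-1,-011-,10--1
  m24 ⊆ 1-000 [E]
  m27 ⊆ 1-011 [E]
  m29 ⊆ --101 [E]
  m30 ⊆ 1-110 [E]
E = {--101, -0-01, 0-010, 0110-, 1-000, 1-011, 1-110}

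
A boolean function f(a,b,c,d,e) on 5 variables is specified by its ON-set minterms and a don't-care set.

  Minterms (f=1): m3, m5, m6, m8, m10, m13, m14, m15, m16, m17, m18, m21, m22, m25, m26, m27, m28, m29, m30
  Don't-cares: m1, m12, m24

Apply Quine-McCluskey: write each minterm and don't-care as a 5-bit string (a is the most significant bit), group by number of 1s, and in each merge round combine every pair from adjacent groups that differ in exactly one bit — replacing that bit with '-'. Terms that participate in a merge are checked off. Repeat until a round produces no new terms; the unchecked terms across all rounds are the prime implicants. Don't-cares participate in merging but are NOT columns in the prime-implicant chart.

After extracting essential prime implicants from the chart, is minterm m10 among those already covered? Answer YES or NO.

[col 0] 00001*, 00011*, 00101*, 00110*, 01000*, 01010*, 01100*, 01101*, 01110*, 01111*, 10000*, 10001*, 10010*, 10101*, 10110*, 11000*, 11001*, 11010*, 11011*, 11100*, 11101*, 11110*
[col 1] -0001*, -0101*, -0110*, -1000*, -1010*, -1100*, -1101*, -1110*, 0-101*, 0-110*, 00-01*, 000-1, 01-00*, 01-10*, 010-0*, 011-0*, 011-1*, 0110-*, 0111-*, 1-000*, 1-001*, 1-010*, 1-101*, 1-110*, 10-01*, 10-10*, 100-0*, 1000-*, 11-00*, 11-01*, 11-10*, 110-0*, 110-1*, 1100-*, 1101-*, 111-0*, 1110-*
[col 2] --101, --110, -0-01, -1-00*, -1-10*, -10-0*, -11-0*, -110-, 01--0*, 011--, 1--01, 1--10, 1-0-0, 1-00-, 11--0*, 11-0-, 110--
[col 3] -1--0
Prime implicants: --101, --110, -0-01, -1--0, -110-, 000-1, 011--, 1--01, 1--10, 1-0-0, 1-00-, 11-0-, 110--
PI chart (minterm → PIs covering it):
  3 | 000-1  (sole → essential)
  5 | --101,-0-01
  6 | --110  (sole → essential)
  8 | -1--0  (sole → essential)
  10 | -1--0  (sole → essential)
  13 | --101,-110-,011--
  14 | --110,-1--0,011--
  15 | 011--  (sole → essential)
  16 | 1-0-0,1-00-
  17 | -0-01,1--01,1-00-
  18 | 1--10,1-0-0
  21 | --101,-0-01,1--01
  22 | --110,1--10
  25 | 1--01,1-00-,11-0-,110--
  26 | -1--0,1--10,1-0-0,110--
  27 | 110--  (sole → essential)
  28 | -1--0,-110-,11-0-
  29 | --101,-110-,1--01,11-0-
  30 | --110,-1--0,1--10
Essential prime implicants: --110, -1--0, 000-1, 011--, 110--

YES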